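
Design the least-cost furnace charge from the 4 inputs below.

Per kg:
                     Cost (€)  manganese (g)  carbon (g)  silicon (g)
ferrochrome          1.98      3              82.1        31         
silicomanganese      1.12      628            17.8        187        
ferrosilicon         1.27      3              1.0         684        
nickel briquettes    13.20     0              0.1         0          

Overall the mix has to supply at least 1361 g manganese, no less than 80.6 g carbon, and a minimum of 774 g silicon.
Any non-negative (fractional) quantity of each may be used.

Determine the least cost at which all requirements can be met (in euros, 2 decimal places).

Set it up as a linear program. Let x1 = kg of ferrochrome, x2 = kg of silicomanganese, x3 = kg of ferrosilicon, x4 = kg of nickel briquettes.
Minimise 1.98x1 + 1.12x2 + 1.27x3 + 13.2x4 s.t.:
  3x1 + 628x2 + 3x3 ≥ 1361   (manganese)
  82.1x1 + 17.8x2 + 1x3 + 0.1x4 ≥ 80.6   (carbon)
  31x1 + 187x2 + 684x3 ≥ 774   (silicon)
  x1, x2, x3, x4 ≥ 0.
The cheapest feasible vertex uses only ferrochrome, silicomanganese, ferrosilicon; nickel briquettes is not used. There the manganese, carbon, silicon constraints are tight.
Solving gives x1 = 0.5066, x2 = 2.162, x3 = 0.5175.
Objective = 1.98·0.5066 + 1.12·2.162 + 1.27·0.5175 = 4.0817.

€4.08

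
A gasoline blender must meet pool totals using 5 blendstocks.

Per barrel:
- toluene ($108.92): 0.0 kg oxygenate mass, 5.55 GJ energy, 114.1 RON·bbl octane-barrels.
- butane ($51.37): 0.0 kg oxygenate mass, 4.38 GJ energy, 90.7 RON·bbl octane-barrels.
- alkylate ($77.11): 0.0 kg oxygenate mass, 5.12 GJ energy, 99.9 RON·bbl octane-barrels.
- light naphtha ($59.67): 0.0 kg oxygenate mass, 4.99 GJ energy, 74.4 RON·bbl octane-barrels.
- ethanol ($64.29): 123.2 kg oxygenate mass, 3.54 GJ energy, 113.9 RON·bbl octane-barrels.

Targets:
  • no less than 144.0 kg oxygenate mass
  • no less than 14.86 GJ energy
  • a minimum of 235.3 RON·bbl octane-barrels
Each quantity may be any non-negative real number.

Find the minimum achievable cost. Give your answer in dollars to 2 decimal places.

Let x1 = barrels of toluene, x2 = barrels of butane, x3 = barrels of alkylate, x4 = barrels of light naphtha, x5 = barrels of ethanol.
Minimize 108.92x1 + 51.37x2 + 77.11x3 + 59.67x4 + 64.29x5 subject to:
  123.2x5 ≥ 144   (oxygenate mass)
  5.55x1 + 4.38x2 + 5.12x3 + 4.99x4 + 3.54x5 ≥ 14.86   (energy)
  114.1x1 + 90.7x2 + 99.9x3 + 74.4x4 + 113.9x5 ≥ 235.3   (octane-barrels)
  x1, x2, x3, x4, x5 ≥ 0.
The optimal basis is {butane, ethanol}; toluene, alkylate, light naphtha drop out. There the oxygenate mass and energy constraints are tight.
So butane = 2.448 barrels, ethanol = 1.1688 barrels.
Total cost: 51.37·2.448 + 64.29·1.1688 = 200.8959.

$200.90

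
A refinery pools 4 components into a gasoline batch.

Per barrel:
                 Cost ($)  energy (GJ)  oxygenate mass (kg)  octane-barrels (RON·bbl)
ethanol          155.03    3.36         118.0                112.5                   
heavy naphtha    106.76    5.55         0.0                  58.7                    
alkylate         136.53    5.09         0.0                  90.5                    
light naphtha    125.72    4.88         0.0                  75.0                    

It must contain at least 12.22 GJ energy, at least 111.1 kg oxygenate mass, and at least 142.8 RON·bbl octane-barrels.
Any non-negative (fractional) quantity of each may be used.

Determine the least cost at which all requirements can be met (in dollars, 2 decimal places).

$320.18

Set it up as a linear program. Let x1 = barrels of ethanol, x2 = barrels of heavy naphtha, x3 = barrels of alkylate, x4 = barrels of light naphtha.
Minimise 155.03x1 + 106.76x2 + 136.53x3 + 125.72x4 s.t.:
  3.36x1 + 5.55x2 + 5.09x3 + 4.88x4 ≥ 12.22   (energy)
  118x1 ≥ 111.1   (oxygenate mass)
  112.5x1 + 58.7x2 + 90.5x3 + 75x4 ≥ 142.8   (octane-barrels)
  x1, x2, x3, x4 ≥ 0.
At the optimum only ethanol, heavy naphtha are positive (alkylate, light naphtha = 0). There the energy and oxygenate mass constraints are tight.
So ethanol = 0.94153 barrels, heavy naphtha = 1.6318 barrels.
Total cost: 155.03·0.94153 + 106.76·1.6318 = 320.1764.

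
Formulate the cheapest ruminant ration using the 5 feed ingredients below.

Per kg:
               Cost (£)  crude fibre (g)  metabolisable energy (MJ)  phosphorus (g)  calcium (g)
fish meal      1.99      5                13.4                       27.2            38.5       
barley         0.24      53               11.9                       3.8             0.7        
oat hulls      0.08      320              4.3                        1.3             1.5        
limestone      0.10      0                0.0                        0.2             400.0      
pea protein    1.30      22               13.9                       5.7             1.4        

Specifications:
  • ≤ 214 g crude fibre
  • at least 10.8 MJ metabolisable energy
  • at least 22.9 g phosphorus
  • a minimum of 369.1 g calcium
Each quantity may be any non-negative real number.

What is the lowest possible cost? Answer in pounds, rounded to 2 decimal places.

Treat it as an LP. Let x1 = kg of fish meal, x2 = kg of barley, x3 = kg of oat hulls, x4 = kg of limestone, x5 = kg of pea protein.
min 1.99x1 + 0.24x2 + 0.08x3 + 0.1x4 + 1.3x5 s.t.:
  5x1 + 53x2 + 320x3 + 22x5 ≤ 214   (crude fibre)
  13.4x1 + 11.9x2 + 4.3x3 + 13.9x5 ≥ 10.8   (metabolisable energy)
  27.2x1 + 3.8x2 + 1.3x3 + 0.2x4 + 5.7x5 ≥ 22.9   (phosphorus)
  38.5x1 + 0.7x2 + 1.5x3 + 400x4 + 1.4x5 ≥ 369.1   (calcium)
  x1, x2, x3, x4, x5 ≥ 0.
The optimal basis is {fish meal, barley, limestone}; oat hulls, pea protein drop out. The crude fibre, phosphorus, calcium requirements are met with equality.
So fish meal = 0.2749 kg, barley = 4.012 kg, limestone = 0.8893 kg.
Hence cost = 1.99·0.2749 + 0.24·4.012 + 0.1·0.8893 = £1.5989.

£1.60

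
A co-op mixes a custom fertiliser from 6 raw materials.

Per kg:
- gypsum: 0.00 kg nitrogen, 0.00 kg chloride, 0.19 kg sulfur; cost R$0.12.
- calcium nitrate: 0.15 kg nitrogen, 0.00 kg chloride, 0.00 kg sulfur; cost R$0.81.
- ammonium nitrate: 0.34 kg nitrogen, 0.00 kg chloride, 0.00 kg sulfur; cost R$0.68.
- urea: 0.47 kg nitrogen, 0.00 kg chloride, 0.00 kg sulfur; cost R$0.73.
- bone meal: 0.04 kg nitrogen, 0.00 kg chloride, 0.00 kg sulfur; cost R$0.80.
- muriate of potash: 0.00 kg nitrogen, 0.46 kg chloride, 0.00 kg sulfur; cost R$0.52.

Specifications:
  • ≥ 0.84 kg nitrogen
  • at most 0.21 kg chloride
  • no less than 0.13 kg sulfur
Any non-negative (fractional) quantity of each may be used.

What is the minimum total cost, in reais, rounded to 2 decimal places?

R$1.39

This is a linear program. Let x1 = kg of gypsum, x2 = kg of calcium nitrate, x3 = kg of ammonium nitrate, x4 = kg of urea, x5 = kg of bone meal, x6 = kg of muriate of potash.
Minimize 0.12x1 + 0.81x2 + 0.68x3 + 0.73x4 + 0.8x5 + 0.52x6 subject to:
  0.15x2 + 0.34x3 + 0.47x4 + 0.04x5 ≥ 0.84   (nitrogen)
  0.46x6 ≤ 0.21   (chloride)
  0.19x1 ≥ 0.13   (sulfur)
  x1, x2, x3, x4, x5, x6 ≥ 0.
The optimal basis is {gypsum, urea}; calcium nitrate, ammonium nitrate, bone meal, muriate of potash drop out. Binding constraints: nitrogen and sulfur.
Solving gives x1 = 0.6842, x4 = 1.787.
Cost = 0.12·0.6842 + 0.73·1.787 = 1.3866.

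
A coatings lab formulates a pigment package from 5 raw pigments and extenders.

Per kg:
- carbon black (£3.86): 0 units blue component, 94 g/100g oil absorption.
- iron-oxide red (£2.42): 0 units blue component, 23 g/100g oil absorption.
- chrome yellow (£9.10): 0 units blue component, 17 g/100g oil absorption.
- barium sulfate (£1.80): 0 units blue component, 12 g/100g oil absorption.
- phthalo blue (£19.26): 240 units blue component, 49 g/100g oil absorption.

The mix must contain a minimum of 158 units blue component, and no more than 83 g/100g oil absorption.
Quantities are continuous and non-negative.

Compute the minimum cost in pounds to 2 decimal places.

Let x1 = kg of carbon black, x2 = kg of iron-oxide red, x3 = kg of chrome yellow, x4 = kg of barium sulfate, x5 = kg of phthalo blue.
min 3.86x1 + 2.42x2 + 9.1x3 + 1.8x4 + 19.26x5 subject to:
  240x5 ≥ 158   (blue component)
  94x1 + 23x2 + 17x3 + 12x4 + 49x5 ≤ 83   (oil absorption)
  x1, x2, x3, x4, x5 ≥ 0.
The cheapest feasible vertex uses only phthalo blue; carbon black, iron-oxide red, chrome yellow, barium sulfate are not used. Binding constraint: blue component.
So phthalo blue = 0.6583 kg.
Hence cost = 19.26·0.6583 = £12.6789.

£12.68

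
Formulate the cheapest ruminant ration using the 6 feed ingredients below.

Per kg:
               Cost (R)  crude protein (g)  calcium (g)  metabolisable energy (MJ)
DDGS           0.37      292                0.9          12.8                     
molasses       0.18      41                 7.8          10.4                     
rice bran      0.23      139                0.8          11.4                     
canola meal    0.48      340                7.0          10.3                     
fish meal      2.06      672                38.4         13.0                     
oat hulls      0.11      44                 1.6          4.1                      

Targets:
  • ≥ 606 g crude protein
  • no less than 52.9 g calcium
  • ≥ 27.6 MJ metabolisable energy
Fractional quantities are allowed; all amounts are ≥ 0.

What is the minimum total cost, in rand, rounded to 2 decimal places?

R1.57

Let x1 = kg of DDGS, x2 = kg of molasses, x3 = kg of rice bran, x4 = kg of canola meal, x5 = kg of fish meal, x6 = kg of oat hulls.
Minimize 0.37x1 + 0.18x2 + 0.23x3 + 0.48x4 + 2.06x5 + 0.11x6 with:
  292x1 + 41x2 + 139x3 + 340x4 + 672x5 + 44x6 ≥ 606   (crude protein)
  0.9x1 + 7.8x2 + 0.8x3 + 7x4 + 38.4x5 + 1.6x6 ≥ 52.9   (calcium)
  12.8x1 + 10.4x2 + 11.4x3 + 10.3x4 + 13x5 + 4.1x6 ≥ 27.6   (metabolisable energy)
  x1, x2, x3, x4, x5, x6 ≥ 0.
The minimum-cost mix takes nothing from DDGS, rice bran, fish meal, oat hulls — only molasses, canola meal. Binding constraints: crude protein and calcium.
That vertex is x2 = 5.811, x4 = 1.082.
Total cost: 0.18·5.811 + 0.48·1.082 = 1.5653.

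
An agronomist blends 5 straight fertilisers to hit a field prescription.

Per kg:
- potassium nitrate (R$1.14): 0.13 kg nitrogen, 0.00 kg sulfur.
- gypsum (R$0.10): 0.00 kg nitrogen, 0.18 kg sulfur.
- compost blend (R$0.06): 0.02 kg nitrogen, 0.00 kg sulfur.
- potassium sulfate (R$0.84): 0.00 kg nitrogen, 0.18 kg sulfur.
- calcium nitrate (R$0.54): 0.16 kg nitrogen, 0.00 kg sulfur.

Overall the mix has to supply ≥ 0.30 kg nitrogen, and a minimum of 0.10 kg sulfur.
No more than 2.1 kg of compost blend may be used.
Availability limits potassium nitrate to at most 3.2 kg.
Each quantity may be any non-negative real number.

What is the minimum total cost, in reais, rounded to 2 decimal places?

R$1.05

Set it up as a linear program. Let x1 = kg of potassium nitrate, x2 = kg of gypsum, x3 = kg of compost blend, x4 = kg of potassium sulfate, x5 = kg of calcium nitrate.
Minimize 1.14x1 + 0.1x2 + 0.06x3 + 0.84x4 + 0.54x5 s.t.:
  0.13x1 + 0.02x3 + 0.16x5 ≥ 0.3   (nitrogen)
  0.18x2 + 0.18x4 ≥ 0.1   (sulfur)
  x3 ≤ 2.1
  x1 ≤ 3.2
  x1, x2, x3, x4, x5 ≥ 0.
At the optimum only gypsum, compost blend, calcium nitrate are positive (potassium nitrate, potassium sulfate = 0). There the nitrogen, sulfur, the compost blend cap constraints are tight.
That vertex is x2 = 0.5556, x3 = 2.1, x5 = 1.613.
Hence cost = 0.1·0.5556 + 0.06·2.1 + 0.54·1.613 = R$1.0526.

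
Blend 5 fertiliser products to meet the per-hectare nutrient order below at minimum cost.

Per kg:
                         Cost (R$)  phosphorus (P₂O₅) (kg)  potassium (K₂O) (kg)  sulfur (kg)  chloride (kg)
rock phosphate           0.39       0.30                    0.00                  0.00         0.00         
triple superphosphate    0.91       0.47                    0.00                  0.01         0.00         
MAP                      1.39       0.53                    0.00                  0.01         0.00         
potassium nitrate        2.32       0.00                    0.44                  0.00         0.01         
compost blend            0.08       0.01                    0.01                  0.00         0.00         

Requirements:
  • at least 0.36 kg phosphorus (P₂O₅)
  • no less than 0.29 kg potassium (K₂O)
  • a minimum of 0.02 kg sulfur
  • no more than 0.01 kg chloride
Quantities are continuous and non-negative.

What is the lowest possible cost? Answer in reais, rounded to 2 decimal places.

This is a linear program. Let x1 = kg of rock phosphate, x2 = kg of triple superphosphate, x3 = kg of MAP, x4 = kg of potassium nitrate, x5 = kg of compost blend.
Minimise 0.39x1 + 0.91x2 + 1.39x3 + 2.32x4 + 0.08x5 with:
  0.3x1 + 0.47x2 + 0.53x3 + 0.01x5 ≥ 0.36   (phosphorus (P₂O₅))
  0.44x4 + 0.01x5 ≥ 0.29   (potassium (K₂O))
  0.01x2 + 0.01x3 ≥ 0.02   (sulfur)
  0.01x4 ≤ 0.01   (chloride)
  x1, x2, x3, x4, x5 ≥ 0.
The minimum-cost mix takes nothing from rock phosphate, MAP, compost blend — only triple superphosphate, potassium nitrate. There the potassium (K₂O) and sulfur constraints are tight.
So triple superphosphate = 2 kg, potassium nitrate = 0.6591 kg.
Objective = 0.91·2 + 2.32·0.6591 = 3.3491.

R$3.35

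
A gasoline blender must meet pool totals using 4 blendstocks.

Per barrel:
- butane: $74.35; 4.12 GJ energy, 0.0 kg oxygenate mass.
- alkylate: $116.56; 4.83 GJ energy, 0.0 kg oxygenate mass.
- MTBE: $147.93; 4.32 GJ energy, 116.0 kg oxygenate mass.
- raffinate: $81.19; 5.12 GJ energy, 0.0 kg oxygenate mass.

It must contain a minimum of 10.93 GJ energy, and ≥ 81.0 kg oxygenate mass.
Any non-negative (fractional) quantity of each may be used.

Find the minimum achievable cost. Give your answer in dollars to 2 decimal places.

$228.78

Let x1 = barrels of butane, x2 = barrels of alkylate, x3 = barrels of MTBE, x4 = barrels of raffinate.
Minimise 74.35x1 + 116.56x2 + 147.93x3 + 81.19x4 s.t.:
  4.12x1 + 4.83x2 + 4.32x3 + 5.12x4 ≥ 10.93   (energy)
  116x3 ≥ 81   (oxygenate mass)
  x1, x2, x3, x4 ≥ 0.
The optimal basis is {MTBE, raffinate}; butane, alkylate drop out. The energy and oxygenate mass requirements are met with equality.
Solving gives x3 = 0.69828, x4 = 1.5456.
Objective = 147.93·0.69828 + 81.19·1.5456 = 228.7838.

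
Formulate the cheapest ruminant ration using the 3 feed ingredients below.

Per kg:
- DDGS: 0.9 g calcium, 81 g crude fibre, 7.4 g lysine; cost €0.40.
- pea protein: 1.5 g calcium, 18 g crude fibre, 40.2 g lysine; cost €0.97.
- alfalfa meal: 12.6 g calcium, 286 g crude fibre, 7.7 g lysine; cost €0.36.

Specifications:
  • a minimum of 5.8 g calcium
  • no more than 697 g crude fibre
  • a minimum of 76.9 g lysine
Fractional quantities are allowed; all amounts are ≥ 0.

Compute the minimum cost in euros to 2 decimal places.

This is a linear program. Let x1 = kg of DDGS, x2 = kg of pea protein, x3 = kg of alfalfa meal.
min 0.4x1 + 0.97x2 + 0.36x3 subject to:
  0.9x1 + 1.5x2 + 12.6x3 ≥ 5.8   (calcium)
  81x1 + 18x2 + 286x3 ≤ 697   (crude fibre)
  7.4x1 + 40.2x2 + 7.7x3 ≥ 76.9   (lysine)
  x1, x2, x3 ≥ 0.
The cheapest feasible vertex uses only pea protein, alfalfa meal; DDGS is not used. The calcium and lysine requirements are met with equality.
Solving gives x2 = 1.867, x3 = 0.238.
Total cost: 0.97·1.867 + 0.36·0.238 = 1.8967.

€1.90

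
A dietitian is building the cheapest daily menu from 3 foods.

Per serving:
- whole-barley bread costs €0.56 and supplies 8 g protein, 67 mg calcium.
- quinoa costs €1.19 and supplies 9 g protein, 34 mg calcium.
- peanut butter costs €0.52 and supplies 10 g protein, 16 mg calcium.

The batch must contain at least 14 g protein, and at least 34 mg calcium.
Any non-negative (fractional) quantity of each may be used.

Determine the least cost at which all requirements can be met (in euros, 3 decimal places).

Let x1 = servings of whole-barley bread, x2 = servings of quinoa, x3 = servings of peanut butter.
Minimize 0.56x1 + 1.19x2 + 0.52x3 with:
  8x1 + 9x2 + 10x3 ≥ 14   (protein)
  67x1 + 34x2 + 16x3 ≥ 34   (calcium)
  x1, x2, x3 ≥ 0.
At the optimum only whole-barley bread, peanut butter are positive (quinoa = 0). Binding constraints: protein and calcium.
That vertex is x1 = 0.214, x3 = 1.229.
Objective = 0.56·0.214 + 0.52·1.229 = 0.75892.

€0.759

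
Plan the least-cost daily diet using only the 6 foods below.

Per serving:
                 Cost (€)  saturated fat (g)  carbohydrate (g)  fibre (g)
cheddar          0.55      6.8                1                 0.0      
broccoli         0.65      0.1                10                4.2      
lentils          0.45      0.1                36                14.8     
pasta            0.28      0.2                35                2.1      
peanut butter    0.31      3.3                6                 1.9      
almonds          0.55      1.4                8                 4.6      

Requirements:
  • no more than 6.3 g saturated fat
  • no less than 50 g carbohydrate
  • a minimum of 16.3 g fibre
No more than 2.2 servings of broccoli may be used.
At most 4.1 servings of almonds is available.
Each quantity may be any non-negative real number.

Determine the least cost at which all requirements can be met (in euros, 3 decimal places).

Set it up as a linear program. Let x1 = servings of cheddar, x2 = servings of broccoli, x3 = servings of lentils, x4 = servings of pasta, x5 = servings of peanut butter, x6 = servings of almonds.
min 0.55x1 + 0.65x2 + 0.45x3 + 0.28x4 + 0.31x5 + 0.55x6 subject to:
  6.8x1 + 0.1x2 + 0.1x3 + 0.2x4 + 3.3x5 + 1.4x6 ≤ 6.3   (saturated fat)
  1x1 + 10x2 + 36x3 + 35x4 + 6x5 + 8x6 ≥ 50   (carbohydrate)
  4.2x2 + 14.8x3 + 2.1x4 + 1.9x5 + 4.6x6 ≥ 16.3   (fibre)
  x2 ≤ 2.2
  x6 ≤ 4.1
  x1, x2, x3, x4, x5, x6 ≥ 0.
The minimum-cost mix takes nothing from cheddar, broccoli, peanut butter, almonds — only lentils, pasta. Binding constraints: carbohydrate and fibre.
That vertex is x3 = 1.052, x4 = 0.3463.
Objective = 0.45·1.052 + 0.28·0.3463 = 0.57036.

€0.570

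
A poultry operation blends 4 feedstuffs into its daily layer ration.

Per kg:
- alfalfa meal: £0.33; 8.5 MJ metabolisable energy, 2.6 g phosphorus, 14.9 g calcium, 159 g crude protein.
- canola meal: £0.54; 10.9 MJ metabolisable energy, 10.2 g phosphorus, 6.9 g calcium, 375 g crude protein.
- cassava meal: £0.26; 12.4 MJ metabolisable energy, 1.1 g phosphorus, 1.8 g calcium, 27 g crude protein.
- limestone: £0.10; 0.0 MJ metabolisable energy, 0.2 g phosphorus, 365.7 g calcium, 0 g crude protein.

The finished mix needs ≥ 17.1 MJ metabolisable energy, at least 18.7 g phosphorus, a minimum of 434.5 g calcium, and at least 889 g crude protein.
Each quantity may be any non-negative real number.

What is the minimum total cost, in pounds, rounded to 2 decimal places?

£1.39

Let x1 = kg of alfalfa meal, x2 = kg of canola meal, x3 = kg of cassava meal, x4 = kg of limestone.
min 0.33x1 + 0.54x2 + 0.26x3 + 0.1x4 s.t.:
  8.5x1 + 10.9x2 + 12.4x3 ≥ 17.1   (metabolisable energy)
  2.6x1 + 10.2x2 + 1.1x3 + 0.2x4 ≥ 18.7   (phosphorus)
  14.9x1 + 6.9x2 + 1.8x3 + 365.7x4 ≥ 434.5   (calcium)
  159x1 + 375x2 + 27x3 ≥ 889   (crude protein)
  x1, x2, x3, x4 ≥ 0.
The minimum-cost mix takes nothing from alfalfa meal, cassava meal — only canola meal, limestone. The calcium and crude protein requirements are met with equality.
Optimal quantities: canola meal = 2.371 kg, limestone = 1.143 kg.
Total cost: 0.54·2.371 + 0.1·1.143 = 1.3946.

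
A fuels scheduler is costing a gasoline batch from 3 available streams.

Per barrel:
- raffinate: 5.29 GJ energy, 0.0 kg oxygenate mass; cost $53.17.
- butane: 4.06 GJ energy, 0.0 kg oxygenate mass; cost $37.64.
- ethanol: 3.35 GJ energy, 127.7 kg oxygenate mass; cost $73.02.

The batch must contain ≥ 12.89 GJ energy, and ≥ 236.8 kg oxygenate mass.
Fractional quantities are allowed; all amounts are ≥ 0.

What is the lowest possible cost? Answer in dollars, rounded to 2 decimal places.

$197.32

Treat it as an LP. Let x1 = barrels of raffinate, x2 = barrels of butane, x3 = barrels of ethanol.
min 53.17x1 + 37.64x2 + 73.02x3 subject to:
  5.29x1 + 4.06x2 + 3.35x3 ≥ 12.89   (energy)
  127.7x3 ≥ 236.8   (oxygenate mass)
  x1, x2, x3 ≥ 0.
At the optimum only butane, ethanol are positive (raffinate = 0). Binding constraints: energy and oxygenate mass.
So butane = 1.64481 barrels, ethanol = 1.85435 barrels.
Cost = 37.64·1.64481 + 73.02·1.85435 = 197.3153.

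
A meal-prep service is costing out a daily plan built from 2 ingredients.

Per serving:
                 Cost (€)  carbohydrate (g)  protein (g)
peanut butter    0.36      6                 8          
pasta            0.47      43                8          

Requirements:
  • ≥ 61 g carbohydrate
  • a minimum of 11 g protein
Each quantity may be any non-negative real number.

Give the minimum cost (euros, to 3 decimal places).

€0.667

Set it up as a linear program. Let x1 = servings of peanut butter, x2 = servings of pasta.
Minimize 0.36x1 + 0.47x2 with:
  6x1 + 43x2 ≥ 61   (carbohydrate)
  8x1 + 8x2 ≥ 11   (protein)
  x1, x2 ≥ 0.
At the optimum only pasta is positive (peanut butter = 0). There the carbohydrate constraint is tight.
That vertex is x2 = 1.419.
Total cost: 0.47·1.419 = 0.66693.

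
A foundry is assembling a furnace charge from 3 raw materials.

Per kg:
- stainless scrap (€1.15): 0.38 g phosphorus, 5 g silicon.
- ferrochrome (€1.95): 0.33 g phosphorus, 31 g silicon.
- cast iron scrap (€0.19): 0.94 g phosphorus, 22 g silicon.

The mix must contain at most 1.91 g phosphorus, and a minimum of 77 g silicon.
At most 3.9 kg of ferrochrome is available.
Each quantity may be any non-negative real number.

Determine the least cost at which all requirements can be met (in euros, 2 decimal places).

€3.00

This is a linear program. Let x1 = kg of stainless scrap, x2 = kg of ferrochrome, x3 = kg of cast iron scrap.
Minimise 1.15x1 + 1.95x2 + 0.19x3 with:
  0.38x1 + 0.33x2 + 0.94x3 ≤ 1.91   (phosphorus)
  5x1 + 31x2 + 22x3 ≥ 77   (silicon)
  x2 ≤ 3.9
  x1, x2, x3 ≥ 0.
The minimum-cost mix takes nothing from stainless scrap — only ferrochrome, cast iron scrap. The phosphorus and silicon requirements are met with equality.
That vertex is x2 = 1.388, x3 = 1.545.
Total cost: 1.95·1.388 + 0.19·1.545 = 3.0002.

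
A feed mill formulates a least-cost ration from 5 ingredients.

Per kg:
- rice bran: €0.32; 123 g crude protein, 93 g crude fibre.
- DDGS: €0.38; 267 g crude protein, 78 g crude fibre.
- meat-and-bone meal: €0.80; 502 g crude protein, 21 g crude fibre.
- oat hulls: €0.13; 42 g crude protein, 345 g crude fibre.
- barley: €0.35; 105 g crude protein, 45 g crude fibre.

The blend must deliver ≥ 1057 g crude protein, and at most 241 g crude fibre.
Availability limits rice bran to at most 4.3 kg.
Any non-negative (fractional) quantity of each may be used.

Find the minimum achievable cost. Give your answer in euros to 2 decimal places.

€1.55

Let x1 = kg of rice bran, x2 = kg of DDGS, x3 = kg of meat-and-bone meal, x4 = kg of oat hulls, x5 = kg of barley.
Minimize 0.32x1 + 0.38x2 + 0.8x3 + 0.13x4 + 0.35x5 subject to:
  123x1 + 267x2 + 502x3 + 42x4 + 105x5 ≥ 1057   (crude protein)
  93x1 + 78x2 + 21x3 + 345x4 + 45x5 ≤ 241   (crude fibre)
  x1 ≤ 4.3
  x1, x2, x3, x4, x5 ≥ 0.
The optimal basis is {DDGS, meat-and-bone meal}; rice bran, oat hulls, barley drop out. There the crude protein and crude fibre constraints are tight.
Optimal quantities: DDGS = 2.944 kg, meat-and-bone meal = 0.5395 kg.
Total cost: 0.38·2.944 + 0.8·0.5395 = 1.5503.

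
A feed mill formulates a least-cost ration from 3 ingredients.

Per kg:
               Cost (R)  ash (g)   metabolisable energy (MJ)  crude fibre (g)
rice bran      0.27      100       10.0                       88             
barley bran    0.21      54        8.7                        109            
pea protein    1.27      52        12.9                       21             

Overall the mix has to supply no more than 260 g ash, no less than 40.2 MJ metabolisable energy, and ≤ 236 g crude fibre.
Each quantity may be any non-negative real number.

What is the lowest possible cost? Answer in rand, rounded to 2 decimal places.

R2.48

This is a linear program. Let x1 = kg of rice bran, x2 = kg of barley bran, x3 = kg of pea protein.
min 0.27x1 + 0.21x2 + 1.27x3 s.t.:
  100x1 + 54x2 + 52x3 ≤ 260   (ash)
  10x1 + 8.7x2 + 12.9x3 ≥ 40.2   (metabolisable energy)
  88x1 + 109x2 + 21x3 ≤ 236   (crude fibre)
  x1, x2, x3 ≥ 0.
All 3 inputs are positive at the optimum. Binding constraints: ash, metabolisable energy, crude fibre.
That vertex is x1 = 1.408, x2 = 0.7333, x3 = 1.53.
Total cost: 0.27·1.408 + 0.21·0.7333 + 1.27·1.53 = 2.4773.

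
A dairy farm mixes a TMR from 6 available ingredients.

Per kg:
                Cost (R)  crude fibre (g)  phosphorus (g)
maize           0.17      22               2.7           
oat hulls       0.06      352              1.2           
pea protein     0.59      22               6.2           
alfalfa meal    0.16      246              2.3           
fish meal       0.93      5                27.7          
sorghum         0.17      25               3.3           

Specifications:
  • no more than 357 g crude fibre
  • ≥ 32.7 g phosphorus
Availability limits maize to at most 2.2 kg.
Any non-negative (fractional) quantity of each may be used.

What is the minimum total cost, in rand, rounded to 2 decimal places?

Set it up as a linear program. Let x1 = kg of maize, x2 = kg of oat hulls, x3 = kg of pea protein, x4 = kg of alfalfa meal, x5 = kg of fish meal, x6 = kg of sorghum.
min 0.17x1 + 0.06x2 + 0.59x3 + 0.16x4 + 0.93x5 + 0.17x6 subject to:
  22x1 + 352x2 + 22x3 + 246x4 + 5x5 + 25x6 ≤ 357   (crude fibre)
  2.7x1 + 1.2x2 + 6.2x3 + 2.3x4 + 27.7x5 + 3.3x6 ≥ 32.7   (phosphorus)
  x1 ≤ 2.2
  x1, x2, x3, x4, x5, x6 ≥ 0.
The minimum-cost mix takes nothing from maize, oat hulls, pea protein, alfalfa meal, sorghum — only fish meal. Binding constraint: phosphorus.
So fish meal = 1.181 kg.
Objective = 0.93·1.181 = 1.0983.

R1.10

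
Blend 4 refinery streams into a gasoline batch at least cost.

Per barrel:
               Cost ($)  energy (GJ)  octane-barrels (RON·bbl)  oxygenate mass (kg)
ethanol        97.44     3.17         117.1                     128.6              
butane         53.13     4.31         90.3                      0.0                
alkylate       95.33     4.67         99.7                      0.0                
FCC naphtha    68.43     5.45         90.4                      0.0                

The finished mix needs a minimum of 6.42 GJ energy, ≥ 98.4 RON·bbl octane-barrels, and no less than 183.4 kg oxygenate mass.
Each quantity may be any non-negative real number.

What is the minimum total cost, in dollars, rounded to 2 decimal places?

$162.37

Treat it as an LP. Let x1 = barrels of ethanol, x2 = barrels of butane, x3 = barrels of alkylate, x4 = barrels of FCC naphtha.
min 97.44x1 + 53.13x2 + 95.33x3 + 68.43x4 with:
  3.17x1 + 4.31x2 + 4.67x3 + 5.45x4 ≥ 6.42   (energy)
  117.1x1 + 90.3x2 + 99.7x3 + 90.4x4 ≥ 98.4   (octane-barrels)
  128.6x1 ≥ 183.4   (oxygenate mass)
  x1, x2, x3, x4 ≥ 0.
The cheapest feasible vertex uses only ethanol, butane; alkylate, FCC naphtha are not used. The energy and oxygenate mass requirements are met with equality.
Solving gives x1 = 1.4261, x2 = 0.44064.
Objective = 97.44·1.4261 + 53.13·0.44064 = 162.3704.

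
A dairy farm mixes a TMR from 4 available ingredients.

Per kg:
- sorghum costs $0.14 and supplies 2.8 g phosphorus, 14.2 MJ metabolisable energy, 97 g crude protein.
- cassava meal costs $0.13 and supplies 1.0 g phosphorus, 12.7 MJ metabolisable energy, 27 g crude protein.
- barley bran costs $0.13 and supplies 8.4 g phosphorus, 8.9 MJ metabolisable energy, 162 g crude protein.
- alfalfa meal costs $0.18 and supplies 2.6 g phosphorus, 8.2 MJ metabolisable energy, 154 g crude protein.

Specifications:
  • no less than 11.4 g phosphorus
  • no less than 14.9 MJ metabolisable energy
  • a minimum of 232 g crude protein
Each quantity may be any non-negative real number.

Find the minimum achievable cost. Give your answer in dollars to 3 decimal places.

$0.201

Let x1 = kg of sorghum, x2 = kg of cassava meal, x3 = kg of barley bran, x4 = kg of alfalfa meal.
Minimize 0.14x1 + 0.13x2 + 0.13x3 + 0.18x4 with:
  2.8x1 + 1x2 + 8.4x3 + 2.6x4 ≥ 11.4   (phosphorus)
  14.2x1 + 12.7x2 + 8.9x3 + 8.2x4 ≥ 14.9   (metabolisable energy)
  97x1 + 27x2 + 162x3 + 154x4 ≥ 232   (crude protein)
  x1, x2, x3, x4 ≥ 0.
The cheapest feasible vertex uses only sorghum, barley bran; cassava meal, alfalfa meal are not used. Binding constraints: metabolisable energy and crude protein.
So sorghum = 0.2429 kg, barley bran = 1.287 kg.
Hence cost = 0.14·0.2429 + 0.13·1.287 = $0.20132.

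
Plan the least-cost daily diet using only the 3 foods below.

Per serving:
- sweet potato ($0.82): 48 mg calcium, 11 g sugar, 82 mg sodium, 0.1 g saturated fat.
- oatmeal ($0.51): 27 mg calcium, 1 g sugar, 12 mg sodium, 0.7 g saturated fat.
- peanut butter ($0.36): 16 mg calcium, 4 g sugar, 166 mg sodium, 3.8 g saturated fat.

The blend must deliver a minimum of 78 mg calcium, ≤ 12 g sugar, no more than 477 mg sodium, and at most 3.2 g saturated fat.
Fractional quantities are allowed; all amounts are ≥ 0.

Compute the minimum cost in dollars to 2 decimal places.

This is a linear program. Let x1 = servings of sweet potato, x2 = servings of oatmeal, x3 = servings of peanut butter.
Minimize 0.82x1 + 0.51x2 + 0.36x3 with:
  48x1 + 27x2 + 16x3 ≥ 78   (calcium)
  11x1 + 1x2 + 4x3 ≤ 12   (sugar)
  82x1 + 12x2 + 166x3 ≤ 477   (sodium)
  0.1x1 + 0.7x2 + 3.8x3 ≤ 3.2   (saturated fat)
  x1, x2, x3 ≥ 0.
The cheapest feasible vertex uses only sweet potato, oatmeal; peanut butter is not used. There the calcium and sugar constraints are tight.
Optimal quantities: sweet potato = 0.988 servings, oatmeal = 1.133 servings.
Cost = 0.82·0.988 + 0.51·1.133 = 1.3880.

$1.39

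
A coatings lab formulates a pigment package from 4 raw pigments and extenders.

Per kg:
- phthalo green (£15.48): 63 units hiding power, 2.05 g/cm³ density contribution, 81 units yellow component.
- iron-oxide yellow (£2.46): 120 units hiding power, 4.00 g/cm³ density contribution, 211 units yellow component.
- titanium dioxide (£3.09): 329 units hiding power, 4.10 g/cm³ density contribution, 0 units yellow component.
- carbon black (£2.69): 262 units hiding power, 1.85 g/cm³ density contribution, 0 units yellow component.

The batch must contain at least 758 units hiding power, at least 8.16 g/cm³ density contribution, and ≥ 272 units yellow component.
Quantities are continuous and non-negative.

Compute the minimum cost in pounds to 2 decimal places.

£8.84

Let x1 = kg of phthalo green, x2 = kg of iron-oxide yellow, x3 = kg of titanium dioxide, x4 = kg of carbon black.
min 15.48x1 + 2.46x2 + 3.09x3 + 2.69x4 s.t.:
  63x1 + 120x2 + 329x3 + 262x4 ≥ 758   (hiding power)
  2.05x1 + 4x2 + 4.1x3 + 1.85x4 ≥ 8.16   (density contribution)
  81x1 + 211x2 ≥ 272   (yellow component)
  x1, x2, x3, x4 ≥ 0.
The minimum-cost mix takes nothing from phthalo green, carbon black — only iron-oxide yellow, titanium dioxide. Binding constraints: hiding power and yellow component.
Solving gives x2 = 1.289, x3 = 1.834.
Hence cost = 2.46·1.289 + 3.09·1.834 = £8.8380.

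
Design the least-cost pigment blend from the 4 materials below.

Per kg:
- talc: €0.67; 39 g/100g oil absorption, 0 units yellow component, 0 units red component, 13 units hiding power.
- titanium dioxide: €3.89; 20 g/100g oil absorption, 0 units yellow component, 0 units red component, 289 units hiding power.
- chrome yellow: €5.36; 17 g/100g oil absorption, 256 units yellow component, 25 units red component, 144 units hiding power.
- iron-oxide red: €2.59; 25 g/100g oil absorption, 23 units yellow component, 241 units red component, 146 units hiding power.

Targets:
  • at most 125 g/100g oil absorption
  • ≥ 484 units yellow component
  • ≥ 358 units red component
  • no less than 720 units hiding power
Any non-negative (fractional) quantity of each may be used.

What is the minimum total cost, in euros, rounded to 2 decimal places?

€16.57

This is a linear program. Let x1 = kg of talc, x2 = kg of titanium dioxide, x3 = kg of chrome yellow, x4 = kg of iron-oxide red.
Minimise 0.67x1 + 3.89x2 + 5.36x3 + 2.59x4 subject to:
  39x1 + 20x2 + 17x3 + 25x4 ≤ 125   (oil absorption)
  256x3 + 23x4 ≥ 484   (yellow component)
  25x3 + 241x4 ≥ 358   (red component)
  13x1 + 289x2 + 144x3 + 146x4 ≥ 720   (hiding power)
  x1, x2, x3, x4 ≥ 0.
At the optimum only titanium dioxide, chrome yellow, iron-oxide red are positive (talc = 0). Binding constraints: yellow component, red component, hiding power.
Optimal quantities: titanium dioxide = 0.9501 kg, chrome yellow = 1.774 kg, iron-oxide red = 1.301 kg.
Objective = 3.89·0.9501 + 5.36·1.774 + 2.59·1.301 = 16.5741.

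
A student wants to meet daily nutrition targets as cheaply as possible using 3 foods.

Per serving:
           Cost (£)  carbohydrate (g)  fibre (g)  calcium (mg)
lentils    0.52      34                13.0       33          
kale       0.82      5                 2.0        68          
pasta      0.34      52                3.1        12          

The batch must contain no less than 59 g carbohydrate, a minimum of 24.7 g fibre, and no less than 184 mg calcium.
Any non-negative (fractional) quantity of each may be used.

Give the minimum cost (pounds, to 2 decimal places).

Let x1 = servings of lentils, x2 = servings of kale, x3 = servings of pasta.
min 0.52x1 + 0.82x2 + 0.34x3 s.t.:
  34x1 + 5x2 + 52x3 ≥ 59   (carbohydrate)
  13x1 + 2x2 + 3.1x3 ≥ 24.7   (fibre)
  33x1 + 68x2 + 12x3 ≥ 184   (calcium)
  x1, x2, x3 ≥ 0.
The optimal basis is {lentils, kale}; pasta drops out. There the fibre and calcium constraints are tight.
Optimal quantities: lentils = 1.603 servings, kale = 1.928 servings.
Cost = 0.52·1.603 + 0.82·1.928 = 2.4145.

£2.41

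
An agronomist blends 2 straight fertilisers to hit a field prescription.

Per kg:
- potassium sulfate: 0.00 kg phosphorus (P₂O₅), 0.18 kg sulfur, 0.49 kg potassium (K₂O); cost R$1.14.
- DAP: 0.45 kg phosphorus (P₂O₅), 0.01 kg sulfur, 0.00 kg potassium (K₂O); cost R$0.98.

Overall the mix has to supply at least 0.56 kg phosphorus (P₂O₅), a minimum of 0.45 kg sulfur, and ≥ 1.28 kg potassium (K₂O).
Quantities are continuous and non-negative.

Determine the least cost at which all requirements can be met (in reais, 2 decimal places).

Let x1 = kg of potassium sulfate, x2 = kg of DAP.
Minimise 1.14x1 + 0.98x2 with:
  0.45x2 ≥ 0.56   (phosphorus (P₂O₅))
  0.18x1 + 0.01x2 ≥ 0.45   (sulfur)
  0.49x1 ≥ 1.28   (potassium (K₂O))
  x1, x2 ≥ 0.
Both inputs are positive at the optimum. Binding constraints: phosphorus (P₂O₅) and potassium (K₂O).
So potassium sulfate = 2.612 kg, DAP = 1.244 kg.
Objective = 1.14·2.612 + 0.98·1.244 = 4.1968.

R$4.20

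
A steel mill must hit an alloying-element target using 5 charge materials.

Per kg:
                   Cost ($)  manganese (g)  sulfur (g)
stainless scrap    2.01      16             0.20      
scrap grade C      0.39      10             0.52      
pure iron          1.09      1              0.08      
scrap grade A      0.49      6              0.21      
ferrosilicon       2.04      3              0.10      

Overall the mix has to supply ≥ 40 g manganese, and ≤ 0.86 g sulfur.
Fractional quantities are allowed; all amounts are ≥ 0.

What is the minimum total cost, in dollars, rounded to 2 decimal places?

Treat it as an LP. Let x1 = kg of stainless scrap, x2 = kg of scrap grade C, x3 = kg of pure iron, x4 = kg of scrap grade A, x5 = kg of ferrosilicon.
Minimize 2.01x1 + 0.39x2 + 1.09x3 + 0.49x4 + 2.04x5 with:
  16x1 + 10x2 + 1x3 + 6x4 + 3x5 ≥ 40   (manganese)
  0.2x1 + 0.52x2 + 0.08x3 + 0.21x4 + 0.1x5 ≤ 0.86   (sulfur)
  x1, x2, x3, x4, x5 ≥ 0.
The optimal basis is {stainless scrap, scrap grade C}; pure iron, scrap grade A, ferrosilicon drop out. The manganese and sulfur requirements are met with equality.
Optimal quantities: stainless scrap = 1.9304 kg, scrap grade C = 0.91139 kg.
Hence cost = 2.01·1.9304 + 0.39·0.91139 = $4.2355.

$4.24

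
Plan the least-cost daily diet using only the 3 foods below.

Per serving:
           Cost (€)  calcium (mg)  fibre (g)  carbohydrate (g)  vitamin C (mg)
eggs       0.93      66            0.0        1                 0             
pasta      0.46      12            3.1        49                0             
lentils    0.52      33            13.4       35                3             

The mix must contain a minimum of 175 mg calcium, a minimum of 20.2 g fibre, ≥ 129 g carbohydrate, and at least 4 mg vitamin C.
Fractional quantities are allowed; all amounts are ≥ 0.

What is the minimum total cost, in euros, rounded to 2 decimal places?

€2.67

Treat it as an LP. Let x1 = servings of eggs, x2 = servings of pasta, x3 = servings of lentils.
Minimize 0.93x1 + 0.46x2 + 0.52x3 with:
  66x1 + 12x2 + 33x3 ≥ 175   (calcium)
  3.1x2 + 13.4x3 ≥ 20.2   (fibre)
  1x1 + 49x2 + 35x3 ≥ 129   (carbohydrate)
  3x3 ≥ 4   (vitamin C)
  x1, x2, x3 ≥ 0.
The minimum-cost mix takes nothing from pasta — only eggs, lentils. Binding constraints: calcium and carbohydrate.
Solving gives x1 = 0.8204, x3 = 3.662.
Total cost: 0.93·0.8204 + 0.52·3.662 = 2.6672.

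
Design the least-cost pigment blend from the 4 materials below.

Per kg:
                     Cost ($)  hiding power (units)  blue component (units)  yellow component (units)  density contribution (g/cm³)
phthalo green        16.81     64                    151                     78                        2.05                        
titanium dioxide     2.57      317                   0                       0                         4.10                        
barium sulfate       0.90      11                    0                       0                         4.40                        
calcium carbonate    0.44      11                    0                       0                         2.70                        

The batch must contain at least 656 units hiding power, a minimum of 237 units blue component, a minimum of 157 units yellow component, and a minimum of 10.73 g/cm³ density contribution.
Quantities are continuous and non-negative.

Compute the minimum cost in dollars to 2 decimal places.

$38.11

Treat it as an LP. Let x1 = kg of phthalo green, x2 = kg of titanium dioxide, x3 = kg of barium sulfate, x4 = kg of calcium carbonate.
Minimize 16.81x1 + 2.57x2 + 0.9x3 + 0.44x4 with:
  64x1 + 317x2 + 11x3 + 11x4 ≥ 656   (hiding power)
  151x1 ≥ 237   (blue component)
  78x1 ≥ 157   (yellow component)
  2.05x1 + 4.1x2 + 4.4x3 + 2.7x4 ≥ 10.73   (density contribution)
  x1, x2, x3, x4 ≥ 0.
The cheapest feasible vertex uses only phthalo green, titanium dioxide; barium sulfate, calcium carbonate are not used. The hiding power and yellow component requirements are met with equality.
That vertex is x1 = 2.013, x2 = 1.663.
Total cost: 16.81·2.013 + 2.57·1.663 = 38.1124.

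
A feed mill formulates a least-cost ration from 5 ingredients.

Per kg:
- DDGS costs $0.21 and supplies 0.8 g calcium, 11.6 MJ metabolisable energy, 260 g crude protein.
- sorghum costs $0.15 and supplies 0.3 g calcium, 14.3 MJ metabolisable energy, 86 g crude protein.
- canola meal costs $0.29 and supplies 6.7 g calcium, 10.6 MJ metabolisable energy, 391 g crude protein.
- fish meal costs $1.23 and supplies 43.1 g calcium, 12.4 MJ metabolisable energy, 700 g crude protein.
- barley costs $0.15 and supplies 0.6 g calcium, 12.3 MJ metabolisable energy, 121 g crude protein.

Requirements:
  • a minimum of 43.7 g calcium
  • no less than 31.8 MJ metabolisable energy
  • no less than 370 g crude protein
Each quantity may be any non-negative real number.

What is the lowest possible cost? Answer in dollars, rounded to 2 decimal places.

$1.44

Let x1 = kg of DDGS, x2 = kg of sorghum, x3 = kg of canola meal, x4 = kg of fish meal, x5 = kg of barley.
Minimize 0.21x1 + 0.15x2 + 0.29x3 + 1.23x4 + 0.15x5 s.t.:
  0.8x1 + 0.3x2 + 6.7x3 + 43.1x4 + 0.6x5 ≥ 43.7   (calcium)
  11.6x1 + 14.3x2 + 10.6x3 + 12.4x4 + 12.3x5 ≥ 31.8   (metabolisable energy)
  260x1 + 86x2 + 391x3 + 700x4 + 121x5 ≥ 370   (crude protein)
  x1, x2, x3, x4, x5 ≥ 0.
The optimal basis is {sorghum, fish meal}; DDGS, canola meal, barley drop out. There the calcium and metabolisable energy constraints are tight.
So sorghum = 1.353 kg, fish meal = 1.005 kg.
Total cost: 0.15·1.353 + 1.23·1.005 = 1.4391.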